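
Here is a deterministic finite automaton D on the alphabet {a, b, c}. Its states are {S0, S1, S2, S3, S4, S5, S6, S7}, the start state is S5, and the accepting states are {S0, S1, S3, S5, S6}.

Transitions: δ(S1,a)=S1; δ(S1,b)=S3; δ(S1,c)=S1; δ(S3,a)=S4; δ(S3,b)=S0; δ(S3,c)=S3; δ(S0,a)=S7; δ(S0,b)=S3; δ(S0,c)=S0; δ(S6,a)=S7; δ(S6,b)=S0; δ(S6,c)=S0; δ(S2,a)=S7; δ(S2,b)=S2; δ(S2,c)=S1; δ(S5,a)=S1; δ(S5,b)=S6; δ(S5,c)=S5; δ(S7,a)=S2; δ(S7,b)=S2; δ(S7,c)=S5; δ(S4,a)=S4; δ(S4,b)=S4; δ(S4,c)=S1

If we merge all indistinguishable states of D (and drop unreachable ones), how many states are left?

3

P0 = {S0,S1,S3,S5,S6} | {S2,S4,S7}.
Split {S0,S1,S3,S5,S6} by δ(·,a) → {S0,S3,S6} and {S1,S5}.
No further refinement is possible. Final partition (3 blocks): {S0,S3,S6} | {S2,S4,S7} | {S1,S5}.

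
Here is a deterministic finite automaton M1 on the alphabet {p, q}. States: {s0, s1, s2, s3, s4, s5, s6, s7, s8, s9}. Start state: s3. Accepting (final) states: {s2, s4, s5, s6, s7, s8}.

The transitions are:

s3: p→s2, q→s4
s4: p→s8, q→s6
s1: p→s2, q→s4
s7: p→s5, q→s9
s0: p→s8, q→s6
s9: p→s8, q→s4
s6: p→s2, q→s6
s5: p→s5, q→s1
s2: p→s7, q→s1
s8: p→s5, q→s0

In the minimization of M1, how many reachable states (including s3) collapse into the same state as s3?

4

Start with accepting vs non-accepting: {s2,s4,s5,s6,s7,s8} | {s0,s1,s3,s9}.
Split {s2,s4,s5,s6,s7,s8} by δ(·,q) → {s2,s5,s7,s8} and {s4,s6}.
Stable partition: {s2,s5,s7,s8} | {s0,s1,s3,s9} | {s4,s6} — 3 equivalence classes.
State s3 belongs to the block {s0,s1,s3,s9}, which has 4 states.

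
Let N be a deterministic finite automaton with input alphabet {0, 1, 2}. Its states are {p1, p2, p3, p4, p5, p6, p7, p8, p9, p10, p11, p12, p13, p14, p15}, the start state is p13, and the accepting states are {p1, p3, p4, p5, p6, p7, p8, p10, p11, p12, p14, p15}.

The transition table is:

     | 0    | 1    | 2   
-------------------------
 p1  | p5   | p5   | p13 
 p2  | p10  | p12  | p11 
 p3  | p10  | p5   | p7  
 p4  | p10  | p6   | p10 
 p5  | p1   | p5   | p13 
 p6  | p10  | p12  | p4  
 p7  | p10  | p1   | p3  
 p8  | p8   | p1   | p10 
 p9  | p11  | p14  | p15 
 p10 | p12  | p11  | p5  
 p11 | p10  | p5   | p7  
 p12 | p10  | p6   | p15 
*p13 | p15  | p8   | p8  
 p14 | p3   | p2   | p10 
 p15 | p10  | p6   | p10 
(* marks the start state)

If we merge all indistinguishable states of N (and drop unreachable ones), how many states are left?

First remove the unreachable states {p2,p9,p14}; 12 states remain.
Start with accepting vs non-accepting: {p1,p3,p4,p5,p6,p7,p8,p10,p11,p12,p15} | {p13}.
Split {p1,p3,p4,p5,p6,p7,p8,p10,p11,p12,p15} by δ(·,2) → {p3,p4,p6,p7,p8,p10,p11,p12,p15} and {p1,p5}.
Split {p3,p4,p6,p7,p8,p10,p11,p12,p15} by δ(·,1) → {p4,p6,p10,p12,p15} and {p3,p7,p8,p11}.
On input 1, block {p4,p6,p10,p12,p15} splits into {p4,p6,p12,p15} and {p10}.
Refine {p4,p6,p12,p15} on symbol 2: members go to different blocks, giving {p4,p15} and {p6,p12}.
On input 0, block {p3,p7,p8,p11} splits into {p3,p7,p11} and {p8}.
Stable partition: {p4,p15} | {p13} | {p1,p5} | {p3,p7,p11} | {p10} | {p6,p12} | {p8} — 7 equivalence classes.

7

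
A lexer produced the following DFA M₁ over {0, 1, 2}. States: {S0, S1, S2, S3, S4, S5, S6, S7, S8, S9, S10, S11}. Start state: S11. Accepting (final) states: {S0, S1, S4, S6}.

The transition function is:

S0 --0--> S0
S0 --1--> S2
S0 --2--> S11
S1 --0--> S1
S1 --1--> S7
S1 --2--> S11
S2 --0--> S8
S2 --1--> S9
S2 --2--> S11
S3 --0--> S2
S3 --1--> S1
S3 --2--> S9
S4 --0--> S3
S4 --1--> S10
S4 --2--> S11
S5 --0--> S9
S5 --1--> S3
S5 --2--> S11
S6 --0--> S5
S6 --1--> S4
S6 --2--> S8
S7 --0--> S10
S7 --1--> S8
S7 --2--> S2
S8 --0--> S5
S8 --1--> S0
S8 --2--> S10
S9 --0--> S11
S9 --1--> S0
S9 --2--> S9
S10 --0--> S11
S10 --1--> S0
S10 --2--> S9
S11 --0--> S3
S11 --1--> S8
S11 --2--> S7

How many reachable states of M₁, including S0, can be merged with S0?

States {S4,S6} cannot be reached from the start state, so discard them.
Initial partition by acceptance: {S0,S1} | {S2,S3,S5,S7,S8,S9,S10,S11}.
Split {S2,S3,S5,S7,S8,S9,S10,S11} by δ(·,1) → {S2,S5,S7,S11} and {S3,S8,S9,S10}.
Stable partition: {S0,S1} | {S2,S5,S7,S11} | {S3,S8,S9,S10} — 3 equivalence classes.
State S0 belongs to the block {S0,S1}, which has 2 states.

2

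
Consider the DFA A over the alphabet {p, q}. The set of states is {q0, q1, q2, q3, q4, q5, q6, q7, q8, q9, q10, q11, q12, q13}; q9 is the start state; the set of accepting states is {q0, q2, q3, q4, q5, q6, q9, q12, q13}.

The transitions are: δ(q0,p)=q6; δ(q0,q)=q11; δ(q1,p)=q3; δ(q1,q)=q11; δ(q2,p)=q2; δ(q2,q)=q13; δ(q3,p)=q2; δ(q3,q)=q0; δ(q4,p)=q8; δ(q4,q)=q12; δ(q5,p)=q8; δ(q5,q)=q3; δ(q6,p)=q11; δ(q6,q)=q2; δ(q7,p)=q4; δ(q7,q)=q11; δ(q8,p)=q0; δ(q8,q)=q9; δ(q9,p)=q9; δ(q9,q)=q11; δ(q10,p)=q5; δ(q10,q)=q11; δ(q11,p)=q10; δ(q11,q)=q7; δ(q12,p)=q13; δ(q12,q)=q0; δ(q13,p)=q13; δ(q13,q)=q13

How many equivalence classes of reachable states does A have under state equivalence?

States {q1} cannot be reached from the start state, so discard them.
Start with accepting vs non-accepting: {q0,q2,q3,q4,q5,q6,q9,q12,q13} | {q7,q8,q10,q11}.
Refine {q0,q2,q3,q4,q5,q6,q9,q12,q13} on symbol p: members go to different blocks, giving {q0,q2,q3,q9,q12,q13} and {q4,q5,q6}.
On input p, block {q0,q2,q3,q9,q12,q13} splits into {q2,q3,q9,q12,q13} and {q0}.
On input q, block {q2,q3,q9,q12,q13} splits into {q2,q13} and {q3,q12} and {q9}.
Split {q7,q8,q10,q11} by δ(·,p) → {q7,q10} and {q8} and {q11}.
Refine {q4,q5,q6} on symbol p: members go to different blocks, giving {q4,q5} and {q6}.
No further refinement is possible. Final partition (9 blocks): {q2,q13} | {q7,q10} | {q4,q5} | {q0} | {q3,q12} | {q9} | {q8} | {q11} | {q6}.

9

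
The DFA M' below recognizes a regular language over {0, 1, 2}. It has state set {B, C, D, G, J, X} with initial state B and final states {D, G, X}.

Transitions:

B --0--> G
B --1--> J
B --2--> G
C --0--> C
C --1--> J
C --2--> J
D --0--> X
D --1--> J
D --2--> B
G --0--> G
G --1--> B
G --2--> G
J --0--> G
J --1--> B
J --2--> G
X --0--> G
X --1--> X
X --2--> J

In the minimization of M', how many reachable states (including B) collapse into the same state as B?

First remove the unreachable states {C,D,X}; 3 states remain.
P0 = {G} | {B,J}.
Stable partition: {G} | {B,J} — 2 equivalence classes.
State B belongs to the block {B,J}, which has 2 states.

2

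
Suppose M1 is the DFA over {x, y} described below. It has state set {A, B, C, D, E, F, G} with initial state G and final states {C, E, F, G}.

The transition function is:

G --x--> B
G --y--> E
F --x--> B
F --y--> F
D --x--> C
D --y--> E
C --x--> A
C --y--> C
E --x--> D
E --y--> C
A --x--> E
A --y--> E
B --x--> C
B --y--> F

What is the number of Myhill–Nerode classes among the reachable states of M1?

All states are reachable from the start state.
Start with accepting vs non-accepting: {C,E,F,G} | {A,B,D}.
The partition is now stable with 2 blocks: {C,E,F,G} | {A,B,D}.

2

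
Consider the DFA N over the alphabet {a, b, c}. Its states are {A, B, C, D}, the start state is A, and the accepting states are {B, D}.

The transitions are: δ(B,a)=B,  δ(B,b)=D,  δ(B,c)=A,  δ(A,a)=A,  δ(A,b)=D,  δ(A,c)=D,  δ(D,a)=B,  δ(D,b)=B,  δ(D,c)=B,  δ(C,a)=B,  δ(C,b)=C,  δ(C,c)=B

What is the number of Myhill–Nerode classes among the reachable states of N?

3

Reachable states from the start: {A,B,D}. Unreachable: {C} — drop them.
P0 = {B,D} | {A}.
On input c, block {B,D} splits into {B} and {D}.
The partition is now stable with 3 blocks: {B} | {A} | {D}.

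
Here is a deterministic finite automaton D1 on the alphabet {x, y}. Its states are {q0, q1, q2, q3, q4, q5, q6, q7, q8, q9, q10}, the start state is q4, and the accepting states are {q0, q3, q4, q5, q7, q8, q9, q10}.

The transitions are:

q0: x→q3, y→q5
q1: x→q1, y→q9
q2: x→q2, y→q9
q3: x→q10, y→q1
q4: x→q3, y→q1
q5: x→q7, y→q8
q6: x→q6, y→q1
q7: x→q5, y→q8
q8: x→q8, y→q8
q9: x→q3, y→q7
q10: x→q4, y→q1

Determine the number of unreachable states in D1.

3

Starting at q4 and following transitions, the reachable set is {q1, q3, q4, q5, q7, q8, q9, q10}. That leaves q0, q2, q6 unreachable — 3 in total.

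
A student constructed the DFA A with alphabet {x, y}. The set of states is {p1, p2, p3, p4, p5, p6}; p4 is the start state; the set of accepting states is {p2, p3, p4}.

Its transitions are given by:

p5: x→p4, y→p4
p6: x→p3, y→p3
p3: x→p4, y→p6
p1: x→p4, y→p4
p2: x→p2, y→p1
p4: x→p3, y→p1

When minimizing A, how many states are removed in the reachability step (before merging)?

2

Starting at p4 and following transitions, the reachable set is {p1, p3, p4, p6}. That leaves p2, p5 unreachable — 2 in total.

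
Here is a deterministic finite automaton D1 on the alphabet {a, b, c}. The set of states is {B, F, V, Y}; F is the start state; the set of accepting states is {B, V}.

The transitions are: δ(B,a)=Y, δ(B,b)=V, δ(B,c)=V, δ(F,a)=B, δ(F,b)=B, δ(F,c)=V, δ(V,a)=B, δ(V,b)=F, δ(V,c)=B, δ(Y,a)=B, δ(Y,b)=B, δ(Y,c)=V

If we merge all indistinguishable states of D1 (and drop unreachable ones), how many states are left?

Every state is reachable, so we keep all 4.
Start with accepting vs non-accepting: {B,V} | {F,Y}.
On input a, block {B,V} splits into {V} and {B}.
Stable partition: {V} | {F,Y} | {B} — 3 equivalence classes.

3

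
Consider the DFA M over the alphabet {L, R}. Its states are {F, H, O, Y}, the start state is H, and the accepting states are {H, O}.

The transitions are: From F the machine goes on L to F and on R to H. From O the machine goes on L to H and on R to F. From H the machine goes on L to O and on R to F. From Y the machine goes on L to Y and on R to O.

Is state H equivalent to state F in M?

First remove the unreachable states {Y}; 3 states remain.
Start with accepting vs non-accepting: {H,O} | {F}.
The partition is now stable with 2 blocks: {H,O} | {F}.
H and F end up in different blocks, so they are distinguishable. For instance, the string 'ε' is accepted from only H.

No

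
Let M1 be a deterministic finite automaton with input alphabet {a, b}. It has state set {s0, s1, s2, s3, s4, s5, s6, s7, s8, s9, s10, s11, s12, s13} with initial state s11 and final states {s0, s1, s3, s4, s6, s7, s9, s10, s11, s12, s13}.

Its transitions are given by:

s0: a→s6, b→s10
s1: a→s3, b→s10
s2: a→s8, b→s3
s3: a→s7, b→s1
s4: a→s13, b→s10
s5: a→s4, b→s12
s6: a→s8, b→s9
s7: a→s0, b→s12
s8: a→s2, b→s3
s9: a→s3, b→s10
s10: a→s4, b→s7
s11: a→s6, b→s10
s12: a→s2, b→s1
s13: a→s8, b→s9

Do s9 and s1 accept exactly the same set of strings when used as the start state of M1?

Yes

Reachable states from the start: {s0,s1,s2,s3,s4,s6,s7,s8,s9,s10,s11,s12,s13}. Unreachable: {s5} — drop them.
Start with accepting vs non-accepting: {s0,s1,s3,s4,s6,s7,s9,s10,s11,s12,s13} | {s2,s8}.
Split {s0,s1,s3,s4,s6,s7,s9,s10,s11,s12,s13} by δ(·,a) → {s0,s1,s3,s4,s7,s9,s10,s11} and {s6,s12,s13}.
Refine {s0,s1,s3,s4,s7,s9,s10,s11} on symbol a: members go to different blocks, giving {s1,s3,s7,s9,s10} and {s0,s4,s11}.
On input a, block {s1,s3,s7,s9,s10} splits into {s1,s3,s9} and {s7,s10}.
Refine {s1,s3,s9} on symbol a: members go to different blocks, giving {s1,s9} and {s3}.
Split {s7,s10} by δ(·,b) → {s7} and {s10}.
No further refinement is possible. Final partition (7 blocks): {s1,s9} | {s2,s8} | {s6,s12,s13} | {s0,s4,s11} | {s7} | {s3} | {s10}.
s9 and s1 lie in the same block of the stable partition, so they are equivalent — no string distinguishes them.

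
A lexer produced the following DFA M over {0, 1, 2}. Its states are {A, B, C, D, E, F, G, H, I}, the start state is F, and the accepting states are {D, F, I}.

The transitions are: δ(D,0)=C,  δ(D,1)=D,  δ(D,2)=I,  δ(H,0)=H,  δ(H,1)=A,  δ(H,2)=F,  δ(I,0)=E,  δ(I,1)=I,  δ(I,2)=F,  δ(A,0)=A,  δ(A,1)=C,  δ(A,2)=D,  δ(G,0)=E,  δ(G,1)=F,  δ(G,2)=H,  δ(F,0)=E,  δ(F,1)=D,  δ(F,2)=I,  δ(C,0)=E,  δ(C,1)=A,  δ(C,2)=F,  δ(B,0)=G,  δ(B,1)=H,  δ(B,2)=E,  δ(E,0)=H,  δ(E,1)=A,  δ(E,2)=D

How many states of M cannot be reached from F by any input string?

Starting at F and following transitions, the reachable set is {A, C, D, E, F, H, I}. That leaves B, G unreachable — 2 in total.

2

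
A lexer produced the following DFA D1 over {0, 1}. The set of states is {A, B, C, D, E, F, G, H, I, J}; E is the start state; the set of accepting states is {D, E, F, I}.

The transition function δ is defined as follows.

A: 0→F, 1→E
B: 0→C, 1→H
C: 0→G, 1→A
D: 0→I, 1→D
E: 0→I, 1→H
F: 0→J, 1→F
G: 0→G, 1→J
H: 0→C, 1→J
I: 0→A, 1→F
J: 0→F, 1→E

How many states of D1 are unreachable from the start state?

BFS from E reaches {A, C, E, F, G, H, I, J}; the 2 state(s) B, D are never visited.

2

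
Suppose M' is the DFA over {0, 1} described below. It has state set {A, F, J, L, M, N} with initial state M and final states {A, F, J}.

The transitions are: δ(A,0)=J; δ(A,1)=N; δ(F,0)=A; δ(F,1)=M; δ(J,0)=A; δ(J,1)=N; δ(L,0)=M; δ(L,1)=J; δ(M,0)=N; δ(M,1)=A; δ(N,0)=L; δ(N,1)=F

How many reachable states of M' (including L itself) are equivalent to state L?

3

Every state is reachable, so we keep all 6.
Initial partition by acceptance: {A,F,J} | {L,M,N}.
The partition is now stable with 2 blocks: {A,F,J} | {L,M,N}.
The equivalence class containing L is {L,M,N}, of size 3.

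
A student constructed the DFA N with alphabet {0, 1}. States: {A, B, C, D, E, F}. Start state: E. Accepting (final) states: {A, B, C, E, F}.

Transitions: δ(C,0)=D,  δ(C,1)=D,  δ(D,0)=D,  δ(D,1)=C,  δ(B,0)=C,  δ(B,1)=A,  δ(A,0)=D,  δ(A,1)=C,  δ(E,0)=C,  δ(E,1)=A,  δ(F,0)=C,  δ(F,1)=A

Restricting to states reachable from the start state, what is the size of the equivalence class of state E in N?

1

Reachable states from the start: {A,C,D,E}. Unreachable: {B,F} — drop them.
P0 = {A,C,E} | {D}.
Split {A,C,E} by δ(·,0) → {A,C} and {E}.
Split {A,C} by δ(·,1) → {A} and {C}.
No further refinement is possible. Final partition (4 blocks): {A} | {D} | {E} | {C}.
The equivalence class containing E is {E}, of size 1.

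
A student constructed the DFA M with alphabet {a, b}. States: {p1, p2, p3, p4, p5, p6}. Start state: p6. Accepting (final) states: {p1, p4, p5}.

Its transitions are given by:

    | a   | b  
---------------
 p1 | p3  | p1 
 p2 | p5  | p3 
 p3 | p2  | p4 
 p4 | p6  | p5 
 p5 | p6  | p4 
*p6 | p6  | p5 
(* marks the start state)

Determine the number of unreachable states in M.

No path from p6 leads to p1, p2, p3; the other 3 states are all reachable.

3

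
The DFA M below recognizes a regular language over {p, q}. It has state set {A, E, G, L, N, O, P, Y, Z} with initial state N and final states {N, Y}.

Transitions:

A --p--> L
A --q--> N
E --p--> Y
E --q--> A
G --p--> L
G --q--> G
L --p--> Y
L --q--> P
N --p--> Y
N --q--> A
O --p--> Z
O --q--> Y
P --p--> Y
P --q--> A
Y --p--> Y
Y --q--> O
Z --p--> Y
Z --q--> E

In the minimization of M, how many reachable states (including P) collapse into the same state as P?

2

States {G} cannot be reached from the start state, so discard them.
Initial partition by acceptance: {N,Y} | {A,E,L,O,P,Z}.
Refine {A,E,L,O,P,Z} on symbol p: members go to different blocks, giving {E,L,P,Z} and {A,O}.
On input q, block {E,L,P,Z} splits into {L,Z} and {E,P}.
Stable partition: {N,Y} | {L,Z} | {A,O} | {E,P} — 4 equivalence classes.
The equivalence class containing P is {E,P}, of size 2.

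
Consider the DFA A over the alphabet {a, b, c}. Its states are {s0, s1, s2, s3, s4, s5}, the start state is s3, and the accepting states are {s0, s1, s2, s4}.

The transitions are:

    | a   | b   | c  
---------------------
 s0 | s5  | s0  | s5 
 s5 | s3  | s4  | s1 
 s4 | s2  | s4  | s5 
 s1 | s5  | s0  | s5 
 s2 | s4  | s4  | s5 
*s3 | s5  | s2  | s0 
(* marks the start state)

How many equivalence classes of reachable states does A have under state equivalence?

Initial partition by acceptance: {s0,s1,s2,s4} | {s3,s5}.
Split {s0,s1,s2,s4} by δ(·,a) → {s0,s1} and {s2,s4}.
The partition is now stable with 3 blocks: {s0,s1} | {s3,s5} | {s2,s4}.

3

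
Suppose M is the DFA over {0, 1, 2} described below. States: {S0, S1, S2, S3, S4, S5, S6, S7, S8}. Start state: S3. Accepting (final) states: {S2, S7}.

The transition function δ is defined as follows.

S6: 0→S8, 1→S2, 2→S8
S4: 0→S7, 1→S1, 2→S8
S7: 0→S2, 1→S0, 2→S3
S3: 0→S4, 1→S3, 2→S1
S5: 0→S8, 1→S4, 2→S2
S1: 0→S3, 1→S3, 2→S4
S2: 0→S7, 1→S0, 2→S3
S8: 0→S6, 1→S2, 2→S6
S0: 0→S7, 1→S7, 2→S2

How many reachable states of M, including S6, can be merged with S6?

2

States {S5} cannot be reached from the start state, so discard them.
Start with accepting vs non-accepting: {S2,S7} | {S0,S1,S3,S4,S6,S8}.
Refine {S0,S1,S3,S4,S6,S8} on symbol 0: members go to different blocks, giving {S1,S3,S6,S8} and {S0,S4}.
Refine {S1,S3,S6,S8} on symbol 0: members go to different blocks, giving {S1,S6,S8} and {S3}.
Refine {S1,S6,S8} on symbol 0: members go to different blocks, giving {S6,S8} and {S1}.
On input 1, block {S0,S4} splits into {S0} and {S4}.
The partition is now stable with 6 blocks: {S2,S7} | {S6,S8} | {S0} | {S3} | {S1} | {S4}.
The equivalence class containing S6 is {S6,S8}, of size 2.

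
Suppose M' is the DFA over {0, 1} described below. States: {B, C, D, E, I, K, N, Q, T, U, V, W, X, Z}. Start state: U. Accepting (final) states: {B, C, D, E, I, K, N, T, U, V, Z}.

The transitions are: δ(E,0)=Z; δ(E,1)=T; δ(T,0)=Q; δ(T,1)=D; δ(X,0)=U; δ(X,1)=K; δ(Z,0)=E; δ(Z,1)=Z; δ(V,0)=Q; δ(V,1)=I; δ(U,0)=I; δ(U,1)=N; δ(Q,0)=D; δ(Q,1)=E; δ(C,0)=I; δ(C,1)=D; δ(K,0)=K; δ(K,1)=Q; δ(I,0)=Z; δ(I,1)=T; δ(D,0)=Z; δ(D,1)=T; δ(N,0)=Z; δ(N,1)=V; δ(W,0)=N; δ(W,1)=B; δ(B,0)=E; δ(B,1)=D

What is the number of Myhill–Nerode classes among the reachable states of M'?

5

States {B,C,K,W,X} cannot be reached from the start state, so discard them.
Initial partition by acceptance: {D,E,I,N,T,U,V,Z} | {Q}.
Split {D,E,I,N,T,U,V,Z} by δ(·,0) → {D,E,I,N,U,Z} and {T,V}.
On input 1, block {D,E,I,N,U,Z} splits into {D,E,I,N} and {U,Z}.
Refine {U,Z} on symbol 1: members go to different blocks, giving {U} and {Z}.
Stable partition: {D,E,I,N} | {Q} | {T,V} | {U} | {Z} — 5 equivalence classes.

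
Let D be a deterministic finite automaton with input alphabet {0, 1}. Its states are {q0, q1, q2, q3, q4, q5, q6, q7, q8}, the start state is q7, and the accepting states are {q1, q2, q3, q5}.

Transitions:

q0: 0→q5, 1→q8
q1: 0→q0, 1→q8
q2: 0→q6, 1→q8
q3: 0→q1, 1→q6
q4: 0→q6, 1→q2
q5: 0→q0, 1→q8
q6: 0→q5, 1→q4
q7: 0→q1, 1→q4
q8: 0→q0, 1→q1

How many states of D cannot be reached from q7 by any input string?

1

No path from q7 leads to q3; the other 8 states are all reachable.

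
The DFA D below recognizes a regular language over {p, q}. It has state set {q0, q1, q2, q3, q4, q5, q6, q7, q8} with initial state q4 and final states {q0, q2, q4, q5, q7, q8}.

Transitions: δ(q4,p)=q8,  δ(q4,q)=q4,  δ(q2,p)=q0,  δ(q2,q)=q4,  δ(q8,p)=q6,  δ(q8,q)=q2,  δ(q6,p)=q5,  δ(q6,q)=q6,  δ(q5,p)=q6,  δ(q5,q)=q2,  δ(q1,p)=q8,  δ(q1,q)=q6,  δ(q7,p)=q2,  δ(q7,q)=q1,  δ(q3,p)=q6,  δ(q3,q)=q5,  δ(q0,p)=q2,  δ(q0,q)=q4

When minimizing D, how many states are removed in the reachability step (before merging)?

Starting at q4 and following transitions, the reachable set is {q0, q2, q4, q5, q6, q8}. That leaves q1, q3, q7 unreachable — 3 in total.

3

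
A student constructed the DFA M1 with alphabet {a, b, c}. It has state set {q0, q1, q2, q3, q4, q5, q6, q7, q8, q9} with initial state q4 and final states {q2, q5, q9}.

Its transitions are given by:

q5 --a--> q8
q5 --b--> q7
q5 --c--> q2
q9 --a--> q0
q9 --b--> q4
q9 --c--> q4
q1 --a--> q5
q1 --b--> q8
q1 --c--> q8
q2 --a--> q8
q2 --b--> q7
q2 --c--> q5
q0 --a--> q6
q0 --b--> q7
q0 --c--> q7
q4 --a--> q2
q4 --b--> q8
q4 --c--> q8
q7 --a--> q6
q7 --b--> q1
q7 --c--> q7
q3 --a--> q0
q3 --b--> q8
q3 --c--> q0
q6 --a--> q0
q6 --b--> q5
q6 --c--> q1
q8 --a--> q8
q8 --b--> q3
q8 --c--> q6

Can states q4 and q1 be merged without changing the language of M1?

Yes

States {q9} cannot be reached from the start state, so discard them.
P0 = {q2,q5} | {q0,q1,q3,q4,q6,q7,q8}.
Refine {q0,q1,q3,q4,q6,q7,q8} on symbol a: members go to different blocks, giving {q0,q3,q6,q7,q8} and {q1,q4}.
Split {q0,q3,q6,q7,q8} by δ(·,b) → {q0,q3,q8} and {q6} and {q7}.
On input a, block {q0,q3,q8} splits into {q3,q8} and {q0}.
Refine {q3,q8} on symbol a: members go to different blocks, giving {q3} and {q8}.
No further refinement is possible. Final partition (7 blocks): {q2,q5} | {q3} | {q1,q4} | {q6} | {q7} | {q0} | {q8}.
q4 and q1 lie in the same block of the stable partition, so they are equivalent — no string distinguishes them.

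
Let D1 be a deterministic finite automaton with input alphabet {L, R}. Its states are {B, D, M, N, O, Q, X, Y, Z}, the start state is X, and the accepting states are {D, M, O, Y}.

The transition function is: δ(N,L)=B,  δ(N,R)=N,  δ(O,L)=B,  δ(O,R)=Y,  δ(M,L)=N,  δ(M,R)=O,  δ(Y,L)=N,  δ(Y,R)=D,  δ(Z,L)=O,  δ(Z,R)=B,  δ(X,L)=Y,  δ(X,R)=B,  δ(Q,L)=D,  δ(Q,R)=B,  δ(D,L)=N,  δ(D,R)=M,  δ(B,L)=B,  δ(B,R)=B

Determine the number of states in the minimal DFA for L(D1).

States {Q,Z} cannot be reached from the start state, so discard them.
Initial partition by acceptance: {D,M,O,Y} | {B,N,X}.
On input L, block {B,N,X} splits into {B,N} and {X}.
No further refinement is possible. Final partition (3 blocks): {D,M,O,Y} | {B,N} | {X}.

3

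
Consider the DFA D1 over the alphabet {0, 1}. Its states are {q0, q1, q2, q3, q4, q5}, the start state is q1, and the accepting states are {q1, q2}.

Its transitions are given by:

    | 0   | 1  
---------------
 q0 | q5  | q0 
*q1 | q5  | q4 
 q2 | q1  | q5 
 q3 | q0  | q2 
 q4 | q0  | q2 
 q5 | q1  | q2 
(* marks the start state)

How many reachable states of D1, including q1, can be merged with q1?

Reachable states from the start: {q0,q1,q2,q4,q5}. Unreachable: {q3} — drop them.
P0 = {q1,q2} | {q0,q4,q5}.
On input 0, block {q1,q2} splits into {q1} and {q2}.
On input 0, block {q0,q4,q5} splits into {q0,q4} and {q5}.
Split {q0,q4} by δ(·,0) → {q0} and {q4}.
The partition is now stable with 5 blocks: {q1} | {q0} | {q2} | {q5} | {q4}.
State q1 belongs to the block {q1}, which has 1 states.

1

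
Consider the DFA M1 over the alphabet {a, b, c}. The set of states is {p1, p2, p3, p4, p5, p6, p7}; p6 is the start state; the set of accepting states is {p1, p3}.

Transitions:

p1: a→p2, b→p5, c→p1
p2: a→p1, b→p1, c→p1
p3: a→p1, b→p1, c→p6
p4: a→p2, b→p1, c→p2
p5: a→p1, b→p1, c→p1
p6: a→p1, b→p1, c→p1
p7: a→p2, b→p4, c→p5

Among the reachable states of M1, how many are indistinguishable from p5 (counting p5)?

States {p3,p4,p7} cannot be reached from the start state, so discard them.
Initial partition by acceptance: {p1} | {p2,p5,p6}.
The partition is now stable with 2 blocks: {p1} | {p2,p5,p6}.
The equivalence class containing p5 is {p2,p5,p6}, of size 3.

3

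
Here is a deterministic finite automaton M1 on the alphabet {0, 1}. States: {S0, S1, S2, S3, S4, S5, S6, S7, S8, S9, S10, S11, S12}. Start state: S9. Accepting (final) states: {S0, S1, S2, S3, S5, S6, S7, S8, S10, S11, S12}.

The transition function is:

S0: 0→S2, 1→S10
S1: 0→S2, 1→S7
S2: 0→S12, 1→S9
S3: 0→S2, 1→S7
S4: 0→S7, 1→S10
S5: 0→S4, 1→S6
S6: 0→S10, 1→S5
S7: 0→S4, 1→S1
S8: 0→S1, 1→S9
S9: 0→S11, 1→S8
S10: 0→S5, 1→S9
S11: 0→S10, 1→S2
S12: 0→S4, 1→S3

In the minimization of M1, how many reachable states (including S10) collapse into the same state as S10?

2

States {S0} cannot be reached from the start state, so discard them.
P0 = {S1,S2,S3,S5,S6,S7,S8,S10,S11,S12} | {S4,S9}.
On input 0, block {S1,S2,S3,S5,S6,S7,S8,S10,S11,S12} splits into {S1,S2,S3,S6,S8,S10,S11} and {S5,S7,S12}.
On input 0, block {S1,S2,S3,S6,S8,S10,S11} splits into {S1,S3,S6,S8,S11} and {S2,S10}.
Refine {S1,S3,S6,S8,S11} on symbol 0: members go to different blocks, giving {S1,S3,S6,S11} and {S8}.
On input 1, block {S1,S3,S6,S11} splits into {S1,S3,S6} and {S11}.
Split {S4,S9} by δ(·,0) → {S4} and {S9}.
No further refinement is possible. Final partition (7 blocks): {S1,S3,S6} | {S4} | {S5,S7,S12} | {S2,S10} | {S8} | {S11} | {S9}.
The equivalence class containing S10 is {S2,S10}, of size 2.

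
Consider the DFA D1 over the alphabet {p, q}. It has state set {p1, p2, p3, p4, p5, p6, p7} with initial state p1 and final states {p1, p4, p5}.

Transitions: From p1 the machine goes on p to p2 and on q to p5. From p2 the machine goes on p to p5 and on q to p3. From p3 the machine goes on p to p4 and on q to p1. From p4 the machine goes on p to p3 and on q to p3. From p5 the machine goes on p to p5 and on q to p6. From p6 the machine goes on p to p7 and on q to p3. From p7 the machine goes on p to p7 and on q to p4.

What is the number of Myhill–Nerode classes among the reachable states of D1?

All states are reachable from the start state.
Initial partition by acceptance: {p1,p4,p5} | {p2,p3,p6,p7}.
On input p, block {p1,p4,p5} splits into {p1,p4} and {p5}.
Refine {p1,p4} on symbol q: members go to different blocks, giving {p1} and {p4}.
Refine {p2,p3,p6,p7} on symbol p: members go to different blocks, giving {p6,p7} and {p2} and {p3}.
Refine {p6,p7} on symbol q: members go to different blocks, giving {p6} and {p7}.
Stable partition: {p1} | {p6} | {p5} | {p4} | {p2} | {p3} | {p7} — 7 equivalence classes.

7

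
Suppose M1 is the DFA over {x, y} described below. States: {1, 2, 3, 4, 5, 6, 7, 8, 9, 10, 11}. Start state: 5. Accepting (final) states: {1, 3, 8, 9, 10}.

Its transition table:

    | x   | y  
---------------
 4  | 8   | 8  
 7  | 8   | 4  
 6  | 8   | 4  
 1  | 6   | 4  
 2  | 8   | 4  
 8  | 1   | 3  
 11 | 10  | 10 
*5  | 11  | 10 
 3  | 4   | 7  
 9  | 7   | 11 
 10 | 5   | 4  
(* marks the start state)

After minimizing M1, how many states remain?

8

Reachable states from the start: {1,3,4,5,6,7,8,10,11}. Unreachable: {2,9} — drop them.
Start with accepting vs non-accepting: {1,3,8,10} | {4,5,6,7,11}.
Split {1,3,8,10} by δ(·,x) → {1,3,10} and {8}.
Split {4,5,6,7,11} by δ(·,x) → {4,6,7} and {5} and {11}.
Refine {1,3,10} on symbol x: members go to different blocks, giving {1,3} and {10}.
On input y, block {4,6,7} splits into {6,7} and {4}.
Refine {1,3} on symbol x: members go to different blocks, giving {1} and {3}.
No further refinement is possible. Final partition (8 blocks): {1} | {6,7} | {8} | {5} | {11} | {10} | {4} | {3}.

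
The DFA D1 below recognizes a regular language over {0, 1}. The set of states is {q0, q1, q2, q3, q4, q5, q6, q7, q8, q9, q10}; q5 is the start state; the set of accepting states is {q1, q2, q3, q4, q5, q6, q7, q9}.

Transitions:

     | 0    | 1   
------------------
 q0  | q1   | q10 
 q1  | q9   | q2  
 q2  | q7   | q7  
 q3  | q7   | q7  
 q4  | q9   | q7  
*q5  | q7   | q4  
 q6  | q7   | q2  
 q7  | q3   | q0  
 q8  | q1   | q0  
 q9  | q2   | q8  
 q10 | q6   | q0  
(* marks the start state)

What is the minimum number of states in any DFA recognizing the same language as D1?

4

All states are reachable from the start state.
P0 = {q1,q2,q3,q4,q5,q6,q7,q9} | {q0,q8,q10}.
Refine {q1,q2,q3,q4,q5,q6,q7,q9} on symbol 1: members go to different blocks, giving {q1,q2,q3,q4,q5,q6} and {q7,q9}.
On input 1, block {q1,q2,q3,q4,q5,q6} splits into {q1,q5,q6} and {q2,q3,q4}.
Stable partition: {q1,q5,q6} | {q0,q8,q10} | {q7,q9} | {q2,q3,q4} — 4 equivalence classes.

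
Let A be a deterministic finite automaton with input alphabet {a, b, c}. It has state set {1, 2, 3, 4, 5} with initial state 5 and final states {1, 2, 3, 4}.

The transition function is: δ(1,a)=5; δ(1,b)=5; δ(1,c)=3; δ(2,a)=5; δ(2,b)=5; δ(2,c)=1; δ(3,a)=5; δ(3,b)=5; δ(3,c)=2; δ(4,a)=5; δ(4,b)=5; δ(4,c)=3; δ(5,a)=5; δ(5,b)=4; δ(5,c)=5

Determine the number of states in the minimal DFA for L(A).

Every state is reachable, so we keep all 5.
Initial partition by acceptance: {1,2,3,4} | {5}.
Stable partition: {1,2,3,4} | {5} — 2 equivalence classes.

2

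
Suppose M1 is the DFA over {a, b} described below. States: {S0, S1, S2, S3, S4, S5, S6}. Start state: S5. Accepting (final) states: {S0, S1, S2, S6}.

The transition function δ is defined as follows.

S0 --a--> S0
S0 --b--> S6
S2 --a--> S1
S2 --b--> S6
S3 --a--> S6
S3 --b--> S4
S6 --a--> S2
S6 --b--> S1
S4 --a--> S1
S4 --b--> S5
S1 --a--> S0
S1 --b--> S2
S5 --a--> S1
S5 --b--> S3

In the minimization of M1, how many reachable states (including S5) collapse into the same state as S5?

3

Initial partition by acceptance: {S0,S1,S2,S6} | {S3,S4,S5}.
The partition is now stable with 2 blocks: {S0,S1,S2,S6} | {S3,S4,S5}.
State S5 belongs to the block {S3,S4,S5}, which has 3 states.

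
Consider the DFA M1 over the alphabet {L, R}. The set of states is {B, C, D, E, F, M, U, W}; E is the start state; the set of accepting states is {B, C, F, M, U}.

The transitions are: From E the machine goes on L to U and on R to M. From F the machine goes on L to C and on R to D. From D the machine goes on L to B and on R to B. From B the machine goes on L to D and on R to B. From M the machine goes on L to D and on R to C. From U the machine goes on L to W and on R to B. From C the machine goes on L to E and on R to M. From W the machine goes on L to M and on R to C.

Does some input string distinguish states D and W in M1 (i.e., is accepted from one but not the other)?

No

Reachable states from the start: {B,C,D,E,M,U,W}. Unreachable: {F} — drop them.
Initial partition by acceptance: {B,C,M,U} | {D,E,W}.
No further refinement is possible. Final partition (2 blocks): {B,C,M,U} | {D,E,W}.
D and W lie in the same block of the stable partition, so they are equivalent — no string distinguishes them.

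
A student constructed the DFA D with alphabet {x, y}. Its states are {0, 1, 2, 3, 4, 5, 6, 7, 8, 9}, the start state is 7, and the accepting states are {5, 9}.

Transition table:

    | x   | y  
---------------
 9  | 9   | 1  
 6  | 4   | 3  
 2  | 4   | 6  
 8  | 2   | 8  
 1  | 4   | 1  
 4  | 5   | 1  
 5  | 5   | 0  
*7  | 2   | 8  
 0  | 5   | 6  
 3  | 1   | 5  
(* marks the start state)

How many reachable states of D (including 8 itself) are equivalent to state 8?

2

States {9} cannot be reached from the start state, so discard them.
Initial partition by acceptance: {5} | {0,1,2,3,4,6,7,8}.
On input x, block {0,1,2,3,4,6,7,8} splits into {1,2,3,6,7,8} and {0,4}.
Refine {1,2,3,6,7,8} on symbol x: members go to different blocks, giving {1,2,6} and {3,7,8}.
On input y, block {1,2,6} splits into {1,2} and {6}.
Split {1,2} by δ(·,y) → {1} and {2}.
Split {0,4} by δ(·,y) → {0} and {4}.
Refine {3,7,8} on symbol x: members go to different blocks, giving {7,8} and {3}.
No further refinement is possible. Final partition (8 blocks): {5} | {1} | {0} | {7,8} | {6} | {2} | {4} | {3}.
The equivalence class containing 8 is {7,8}, of size 2.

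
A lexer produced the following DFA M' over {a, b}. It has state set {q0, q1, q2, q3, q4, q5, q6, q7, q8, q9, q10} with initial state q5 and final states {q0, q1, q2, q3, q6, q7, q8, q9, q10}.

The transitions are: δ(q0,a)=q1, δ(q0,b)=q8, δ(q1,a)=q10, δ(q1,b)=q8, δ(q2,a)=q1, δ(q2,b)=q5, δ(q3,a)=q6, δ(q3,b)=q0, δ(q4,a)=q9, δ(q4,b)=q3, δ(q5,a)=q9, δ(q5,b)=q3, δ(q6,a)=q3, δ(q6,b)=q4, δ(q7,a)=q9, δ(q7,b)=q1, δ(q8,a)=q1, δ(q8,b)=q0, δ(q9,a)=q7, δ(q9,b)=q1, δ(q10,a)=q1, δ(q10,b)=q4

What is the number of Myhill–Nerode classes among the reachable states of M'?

Reachable states from the start: {q0,q1,q3,q4,q5,q6,q7,q8,q9,q10}. Unreachable: {q2} — drop them.
P0 = {q0,q1,q3,q6,q7,q8,q9,q10} | {q4,q5}.
Refine {q0,q1,q3,q6,q7,q8,q9,q10} on symbol b: members go to different blocks, giving {q0,q1,q3,q7,q8,q9} and {q6,q10}.
Refine {q0,q1,q3,q7,q8,q9} on symbol a: members go to different blocks, giving {q0,q7,q8,q9} and {q1,q3}.
On input a, block {q0,q7,q8,q9} splits into {q0,q8} and {q7,q9}.
No further refinement is possible. Final partition (5 blocks): {q0,q8} | {q4,q5} | {q6,q10} | {q1,q3} | {q7,q9}.

5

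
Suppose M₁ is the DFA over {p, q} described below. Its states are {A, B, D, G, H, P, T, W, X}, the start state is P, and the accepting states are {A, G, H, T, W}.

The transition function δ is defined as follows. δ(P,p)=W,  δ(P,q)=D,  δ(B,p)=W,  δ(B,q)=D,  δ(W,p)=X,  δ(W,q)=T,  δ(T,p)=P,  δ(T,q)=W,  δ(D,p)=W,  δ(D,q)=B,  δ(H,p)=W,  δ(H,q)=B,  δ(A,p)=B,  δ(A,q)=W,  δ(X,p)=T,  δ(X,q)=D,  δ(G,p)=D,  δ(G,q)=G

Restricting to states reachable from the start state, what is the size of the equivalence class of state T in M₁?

Reachable states from the start: {B,D,P,T,W,X}. Unreachable: {A,G,H} — drop them.
P0 = {T,W} | {B,D,P,X}.
Stable partition: {T,W} | {B,D,P,X} — 2 equivalence classes.
State T belongs to the block {T,W}, which has 2 states.

2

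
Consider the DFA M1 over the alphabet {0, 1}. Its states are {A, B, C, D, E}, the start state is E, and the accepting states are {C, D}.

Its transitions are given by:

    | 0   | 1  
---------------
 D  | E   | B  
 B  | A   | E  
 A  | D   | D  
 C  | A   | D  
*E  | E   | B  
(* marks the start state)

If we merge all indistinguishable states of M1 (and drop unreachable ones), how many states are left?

First remove the unreachable states {C}; 4 states remain.
Start with accepting vs non-accepting: {D} | {A,B,E}.
Refine {A,B,E} on symbol 0: members go to different blocks, giving {B,E} and {A}.
Split {B,E} by δ(·,0) → {B} and {E}.
Stable partition: {D} | {B} | {A} | {E} — 4 equivalence classes.

4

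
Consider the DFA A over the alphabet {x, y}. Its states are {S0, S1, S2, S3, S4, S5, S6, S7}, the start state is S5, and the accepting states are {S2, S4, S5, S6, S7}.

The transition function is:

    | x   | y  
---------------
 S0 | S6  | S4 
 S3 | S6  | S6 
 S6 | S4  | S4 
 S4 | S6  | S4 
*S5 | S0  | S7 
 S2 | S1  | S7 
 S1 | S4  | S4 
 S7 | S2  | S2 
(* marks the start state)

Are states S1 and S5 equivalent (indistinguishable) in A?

First remove the unreachable states {S3}; 7 states remain.
P0 = {S2,S4,S5,S6,S7} | {S0,S1}.
Split {S2,S4,S5,S6,S7} by δ(·,x) → {S4,S6,S7} and {S2,S5}.
Split {S4,S6,S7} by δ(·,x) → {S4,S6} and {S7}.
Stable partition: {S4,S6} | {S0,S1} | {S2,S5} | {S7} — 4 equivalence classes.
S1 and S5 end up in different blocks, so they are distinguishable. For instance, the string 'ε' is accepted from only S5.

No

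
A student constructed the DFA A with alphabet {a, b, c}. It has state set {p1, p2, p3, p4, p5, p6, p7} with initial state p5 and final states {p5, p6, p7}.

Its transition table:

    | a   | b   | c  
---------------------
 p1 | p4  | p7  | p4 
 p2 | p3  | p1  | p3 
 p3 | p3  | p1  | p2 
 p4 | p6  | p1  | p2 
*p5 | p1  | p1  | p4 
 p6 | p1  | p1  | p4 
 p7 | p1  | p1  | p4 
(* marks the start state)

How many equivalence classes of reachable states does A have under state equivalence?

4

Every state is reachable, so we keep all 7.
P0 = {p5,p6,p7} | {p1,p2,p3,p4}.
Refine {p1,p2,p3,p4} on symbol a: members go to different blocks, giving {p1,p2,p3} and {p4}.
Split {p1,p2,p3} by δ(·,a) → {p2,p3} and {p1}.
No further refinement is possible. Final partition (4 blocks): {p5,p6,p7} | {p2,p3} | {p4} | {p1}.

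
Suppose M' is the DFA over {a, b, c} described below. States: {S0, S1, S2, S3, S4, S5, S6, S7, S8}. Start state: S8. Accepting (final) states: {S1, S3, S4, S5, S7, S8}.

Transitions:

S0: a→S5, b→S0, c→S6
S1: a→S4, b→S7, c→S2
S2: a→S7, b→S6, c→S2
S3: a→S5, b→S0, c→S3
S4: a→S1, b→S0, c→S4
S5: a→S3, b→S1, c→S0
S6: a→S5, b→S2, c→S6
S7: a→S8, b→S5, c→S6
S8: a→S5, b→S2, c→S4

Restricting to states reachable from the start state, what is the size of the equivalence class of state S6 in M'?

3

All states are reachable from the start state.
Start with accepting vs non-accepting: {S1,S3,S4,S5,S7,S8} | {S0,S2,S6}.
Split {S1,S3,S4,S5,S7,S8} by δ(·,b) → {S1,S5,S7} and {S3,S4,S8}.
No further refinement is possible. Final partition (3 blocks): {S1,S5,S7} | {S0,S2,S6} | {S3,S4,S8}.
The equivalence class containing S6 is {S0,S2,S6}, of size 3.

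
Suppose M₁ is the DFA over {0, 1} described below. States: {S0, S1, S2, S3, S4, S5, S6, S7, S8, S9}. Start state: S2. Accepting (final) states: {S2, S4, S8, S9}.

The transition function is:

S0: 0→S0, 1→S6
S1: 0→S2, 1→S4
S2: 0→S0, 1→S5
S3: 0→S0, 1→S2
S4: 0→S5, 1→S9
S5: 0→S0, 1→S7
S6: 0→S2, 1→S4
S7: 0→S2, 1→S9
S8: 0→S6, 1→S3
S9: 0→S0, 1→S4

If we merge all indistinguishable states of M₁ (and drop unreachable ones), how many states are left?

States {S1,S3,S8} cannot be reached from the start state, so discard them.
P0 = {S2,S4,S9} | {S0,S5,S6,S7}.
On input 1, block {S2,S4,S9} splits into {S4,S9} and {S2}.
Refine {S0,S5,S6,S7} on symbol 0: members go to different blocks, giving {S0,S5} and {S6,S7}.
Stable partition: {S4,S9} | {S0,S5} | {S2} | {S6,S7} — 4 equivalence classes.

4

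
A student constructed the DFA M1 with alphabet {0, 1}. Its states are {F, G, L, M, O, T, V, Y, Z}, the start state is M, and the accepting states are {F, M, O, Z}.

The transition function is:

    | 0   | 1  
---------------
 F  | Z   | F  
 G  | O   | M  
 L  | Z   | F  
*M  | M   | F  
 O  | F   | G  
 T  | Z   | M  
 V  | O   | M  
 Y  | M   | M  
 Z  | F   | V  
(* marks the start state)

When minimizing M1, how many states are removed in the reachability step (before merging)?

Starting at M and following transitions, the reachable set is {F, G, M, O, V, Z}. That leaves L, T, Y unreachable — 3 in total.

3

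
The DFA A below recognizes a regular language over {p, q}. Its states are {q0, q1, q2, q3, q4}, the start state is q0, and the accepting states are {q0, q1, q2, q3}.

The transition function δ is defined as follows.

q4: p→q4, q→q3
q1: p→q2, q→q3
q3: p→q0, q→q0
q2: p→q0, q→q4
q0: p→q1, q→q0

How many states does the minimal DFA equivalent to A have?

5

All states are reachable from the start state.
P0 = {q0,q1,q2,q3} | {q4}.
On input q, block {q0,q1,q2,q3} splits into {q0,q1,q3} and {q2}.
On input p, block {q0,q1,q3} splits into {q0,q3} and {q1}.
Split {q0,q3} by δ(·,p) → {q0} and {q3}.
No further refinement is possible. Final partition (5 blocks): {q0} | {q4} | {q2} | {q1} | {q3}.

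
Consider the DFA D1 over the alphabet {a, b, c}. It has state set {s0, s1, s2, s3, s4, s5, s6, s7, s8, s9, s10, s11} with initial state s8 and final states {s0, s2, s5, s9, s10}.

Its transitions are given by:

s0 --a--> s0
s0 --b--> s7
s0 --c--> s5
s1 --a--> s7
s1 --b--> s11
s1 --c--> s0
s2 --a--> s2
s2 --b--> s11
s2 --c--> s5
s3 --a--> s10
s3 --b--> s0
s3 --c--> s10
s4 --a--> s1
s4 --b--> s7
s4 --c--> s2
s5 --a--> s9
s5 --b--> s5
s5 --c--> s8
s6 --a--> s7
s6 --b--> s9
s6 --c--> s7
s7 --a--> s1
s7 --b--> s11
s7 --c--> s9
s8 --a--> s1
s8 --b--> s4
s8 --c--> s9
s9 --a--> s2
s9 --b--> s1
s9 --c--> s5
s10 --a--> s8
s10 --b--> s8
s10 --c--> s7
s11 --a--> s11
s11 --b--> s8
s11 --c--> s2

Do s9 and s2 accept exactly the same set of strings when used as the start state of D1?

Yes

Reachable states from the start: {s0,s1,s2,s4,s5,s7,s8,s9,s11}. Unreachable: {s3,s6,s10} — drop them.
Initial partition by acceptance: {s0,s2,s5,s9} | {s1,s4,s7,s8,s11}.
Refine {s0,s2,s5,s9} on symbol b: members go to different blocks, giving {s0,s2,s9} and {s5}.
Stable partition: {s0,s2,s9} | {s1,s4,s7,s8,s11} | {s5} — 3 equivalence classes.
s9 and s2 lie in the same block of the stable partition, so they are equivalent — no string distinguishes them.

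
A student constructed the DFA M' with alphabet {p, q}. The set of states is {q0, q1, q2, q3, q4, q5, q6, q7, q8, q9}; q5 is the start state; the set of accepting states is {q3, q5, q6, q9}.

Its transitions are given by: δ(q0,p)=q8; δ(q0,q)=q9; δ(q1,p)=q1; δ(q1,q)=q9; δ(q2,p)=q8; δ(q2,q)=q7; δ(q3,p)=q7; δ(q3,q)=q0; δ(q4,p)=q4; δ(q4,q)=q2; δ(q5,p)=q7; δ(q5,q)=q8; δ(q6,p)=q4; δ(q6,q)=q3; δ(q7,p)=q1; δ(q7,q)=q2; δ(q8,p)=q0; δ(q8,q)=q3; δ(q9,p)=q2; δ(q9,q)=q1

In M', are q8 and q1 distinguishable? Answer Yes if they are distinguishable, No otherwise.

States {q4,q6} cannot be reached from the start state, so discard them.
P0 = {q3,q5,q9} | {q0,q1,q2,q7,q8}.
On input q, block {q0,q1,q2,q7,q8} splits into {q0,q1,q8} and {q2,q7}.
No further refinement is possible. Final partition (3 blocks): {q3,q5,q9} | {q0,q1,q8} | {q2,q7}.
q8 and q1 lie in the same block of the stable partition, so they are equivalent — no string distinguishes them.

No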